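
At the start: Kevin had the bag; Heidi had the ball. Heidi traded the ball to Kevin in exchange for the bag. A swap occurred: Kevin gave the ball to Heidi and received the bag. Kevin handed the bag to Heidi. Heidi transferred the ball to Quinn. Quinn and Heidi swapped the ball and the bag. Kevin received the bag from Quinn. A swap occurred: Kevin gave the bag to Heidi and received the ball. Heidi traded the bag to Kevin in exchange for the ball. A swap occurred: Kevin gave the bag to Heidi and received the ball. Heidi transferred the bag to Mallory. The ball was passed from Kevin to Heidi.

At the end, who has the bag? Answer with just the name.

Tracking all object holders:
Start: bag:Kevin, ball:Heidi
Event 1 (swap ball<->bag: now ball:Kevin, bag:Heidi). State: bag:Heidi, ball:Kevin
Event 2 (swap ball<->bag: now ball:Heidi, bag:Kevin). State: bag:Kevin, ball:Heidi
Event 3 (give bag: Kevin -> Heidi). State: bag:Heidi, ball:Heidi
Event 4 (give ball: Heidi -> Quinn). State: bag:Heidi, ball:Quinn
Event 5 (swap ball<->bag: now ball:Heidi, bag:Quinn). State: bag:Quinn, ball:Heidi
Event 6 (give bag: Quinn -> Kevin). State: bag:Kevin, ball:Heidi
Event 7 (swap bag<->ball: now bag:Heidi, ball:Kevin). State: bag:Heidi, ball:Kevin
Event 8 (swap bag<->ball: now bag:Kevin, ball:Heidi). State: bag:Kevin, ball:Heidi
Event 9 (swap bag<->ball: now bag:Heidi, ball:Kevin). State: bag:Heidi, ball:Kevin
Event 10 (give bag: Heidi -> Mallory). State: bag:Mallory, ball:Kevin
Event 11 (give ball: Kevin -> Heidi). State: bag:Mallory, ball:Heidi

Final state: bag:Mallory, ball:Heidi
The bag is held by Mallory.

Answer: Mallory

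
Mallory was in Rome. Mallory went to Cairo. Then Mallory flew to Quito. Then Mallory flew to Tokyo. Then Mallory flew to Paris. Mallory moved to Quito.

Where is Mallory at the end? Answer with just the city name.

Tracking Mallory's location:
Start: Mallory is in Rome.
After move 1: Rome -> Cairo. Mallory is in Cairo.
After move 2: Cairo -> Quito. Mallory is in Quito.
After move 3: Quito -> Tokyo. Mallory is in Tokyo.
After move 4: Tokyo -> Paris. Mallory is in Paris.
After move 5: Paris -> Quito. Mallory is in Quito.

Answer: Quito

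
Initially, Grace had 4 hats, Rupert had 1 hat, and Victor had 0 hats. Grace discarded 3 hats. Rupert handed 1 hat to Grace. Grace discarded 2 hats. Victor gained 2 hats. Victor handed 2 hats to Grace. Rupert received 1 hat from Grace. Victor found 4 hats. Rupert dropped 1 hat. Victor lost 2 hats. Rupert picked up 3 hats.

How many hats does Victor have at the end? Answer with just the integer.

Tracking counts step by step:
Start: Grace=4, Rupert=1, Victor=0
Event 1 (Grace -3): Grace: 4 -> 1. State: Grace=1, Rupert=1, Victor=0
Event 2 (Rupert -> Grace, 1): Rupert: 1 -> 0, Grace: 1 -> 2. State: Grace=2, Rupert=0, Victor=0
Event 3 (Grace -2): Grace: 2 -> 0. State: Grace=0, Rupert=0, Victor=0
Event 4 (Victor +2): Victor: 0 -> 2. State: Grace=0, Rupert=0, Victor=2
Event 5 (Victor -> Grace, 2): Victor: 2 -> 0, Grace: 0 -> 2. State: Grace=2, Rupert=0, Victor=0
Event 6 (Grace -> Rupert, 1): Grace: 2 -> 1, Rupert: 0 -> 1. State: Grace=1, Rupert=1, Victor=0
Event 7 (Victor +4): Victor: 0 -> 4. State: Grace=1, Rupert=1, Victor=4
Event 8 (Rupert -1): Rupert: 1 -> 0. State: Grace=1, Rupert=0, Victor=4
Event 9 (Victor -2): Victor: 4 -> 2. State: Grace=1, Rupert=0, Victor=2
Event 10 (Rupert +3): Rupert: 0 -> 3. State: Grace=1, Rupert=3, Victor=2

Victor's final count: 2

Answer: 2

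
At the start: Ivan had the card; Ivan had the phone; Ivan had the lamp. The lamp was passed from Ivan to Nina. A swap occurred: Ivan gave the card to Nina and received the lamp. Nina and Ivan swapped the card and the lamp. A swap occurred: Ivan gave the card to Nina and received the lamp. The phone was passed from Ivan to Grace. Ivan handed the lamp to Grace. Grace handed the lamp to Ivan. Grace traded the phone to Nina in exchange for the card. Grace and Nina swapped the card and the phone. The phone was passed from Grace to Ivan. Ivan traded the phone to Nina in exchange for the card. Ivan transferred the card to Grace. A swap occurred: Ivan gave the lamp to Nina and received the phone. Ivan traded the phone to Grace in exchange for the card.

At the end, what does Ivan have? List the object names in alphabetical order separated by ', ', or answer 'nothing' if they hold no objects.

Tracking all object holders:
Start: card:Ivan, phone:Ivan, lamp:Ivan
Event 1 (give lamp: Ivan -> Nina). State: card:Ivan, phone:Ivan, lamp:Nina
Event 2 (swap card<->lamp: now card:Nina, lamp:Ivan). State: card:Nina, phone:Ivan, lamp:Ivan
Event 3 (swap card<->lamp: now card:Ivan, lamp:Nina). State: card:Ivan, phone:Ivan, lamp:Nina
Event 4 (swap card<->lamp: now card:Nina, lamp:Ivan). State: card:Nina, phone:Ivan, lamp:Ivan
Event 5 (give phone: Ivan -> Grace). State: card:Nina, phone:Grace, lamp:Ivan
Event 6 (give lamp: Ivan -> Grace). State: card:Nina, phone:Grace, lamp:Grace
Event 7 (give lamp: Grace -> Ivan). State: card:Nina, phone:Grace, lamp:Ivan
Event 8 (swap phone<->card: now phone:Nina, card:Grace). State: card:Grace, phone:Nina, lamp:Ivan
Event 9 (swap card<->phone: now card:Nina, phone:Grace). State: card:Nina, phone:Grace, lamp:Ivan
Event 10 (give phone: Grace -> Ivan). State: card:Nina, phone:Ivan, lamp:Ivan
Event 11 (swap phone<->card: now phone:Nina, card:Ivan). State: card:Ivan, phone:Nina, lamp:Ivan
Event 12 (give card: Ivan -> Grace). State: card:Grace, phone:Nina, lamp:Ivan
Event 13 (swap lamp<->phone: now lamp:Nina, phone:Ivan). State: card:Grace, phone:Ivan, lamp:Nina
Event 14 (swap phone<->card: now phone:Grace, card:Ivan). State: card:Ivan, phone:Grace, lamp:Nina

Final state: card:Ivan, phone:Grace, lamp:Nina
Ivan holds: card.

Answer: card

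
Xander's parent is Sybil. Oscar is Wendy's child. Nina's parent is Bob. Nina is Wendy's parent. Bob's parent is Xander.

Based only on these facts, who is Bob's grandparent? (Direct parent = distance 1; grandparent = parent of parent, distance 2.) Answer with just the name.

Reconstructing the parent chain from the given facts:
  Sybil -> Xander -> Bob -> Nina -> Wendy -> Oscar
(each arrow means 'parent of the next')
Positions in the chain (0 = top):
  position of Sybil: 0
  position of Xander: 1
  position of Bob: 2
  position of Nina: 3
  position of Wendy: 4
  position of Oscar: 5

Bob is at position 2; the grandparent is 2 steps up the chain, i.e. position 0: Sybil.

Answer: Sybil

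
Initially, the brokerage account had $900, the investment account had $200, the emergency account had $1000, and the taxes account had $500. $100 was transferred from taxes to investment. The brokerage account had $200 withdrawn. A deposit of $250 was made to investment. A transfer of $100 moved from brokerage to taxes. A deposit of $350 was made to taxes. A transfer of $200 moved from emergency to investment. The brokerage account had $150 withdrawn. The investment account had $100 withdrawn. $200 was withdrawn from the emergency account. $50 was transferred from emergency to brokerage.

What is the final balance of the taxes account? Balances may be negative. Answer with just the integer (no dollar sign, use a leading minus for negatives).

Tracking account balances step by step:
Start: brokerage=900, investment=200, emergency=1000, taxes=500
Event 1 (transfer 100 taxes -> investment): taxes: 500 - 100 = 400, investment: 200 + 100 = 300. Balances: brokerage=900, investment=300, emergency=1000, taxes=400
Event 2 (withdraw 200 from brokerage): brokerage: 900 - 200 = 700. Balances: brokerage=700, investment=300, emergency=1000, taxes=400
Event 3 (deposit 250 to investment): investment: 300 + 250 = 550. Balances: brokerage=700, investment=550, emergency=1000, taxes=400
Event 4 (transfer 100 brokerage -> taxes): brokerage: 700 - 100 = 600, taxes: 400 + 100 = 500. Balances: brokerage=600, investment=550, emergency=1000, taxes=500
Event 5 (deposit 350 to taxes): taxes: 500 + 350 = 850. Balances: brokerage=600, investment=550, emergency=1000, taxes=850
Event 6 (transfer 200 emergency -> investment): emergency: 1000 - 200 = 800, investment: 550 + 200 = 750. Balances: brokerage=600, investment=750, emergency=800, taxes=850
Event 7 (withdraw 150 from brokerage): brokerage: 600 - 150 = 450. Balances: brokerage=450, investment=750, emergency=800, taxes=850
Event 8 (withdraw 100 from investment): investment: 750 - 100 = 650. Balances: brokerage=450, investment=650, emergency=800, taxes=850
Event 9 (withdraw 200 from emergency): emergency: 800 - 200 = 600. Balances: brokerage=450, investment=650, emergency=600, taxes=850
Event 10 (transfer 50 emergency -> brokerage): emergency: 600 - 50 = 550, brokerage: 450 + 50 = 500. Balances: brokerage=500, investment=650, emergency=550, taxes=850

Final balance of taxes: 850

Answer: 850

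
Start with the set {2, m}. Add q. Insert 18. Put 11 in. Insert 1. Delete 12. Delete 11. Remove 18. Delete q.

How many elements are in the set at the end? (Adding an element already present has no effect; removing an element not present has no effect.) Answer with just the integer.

Answer: 3

Derivation:
Tracking the set through each operation:
Start: {2, m}
Event 1 (add q): added. Set: {2, m, q}
Event 2 (add 18): added. Set: {18, 2, m, q}
Event 3 (add 11): added. Set: {11, 18, 2, m, q}
Event 4 (add 1): added. Set: {1, 11, 18, 2, m, q}
Event 5 (remove 12): not present, no change. Set: {1, 11, 18, 2, m, q}
Event 6 (remove 11): removed. Set: {1, 18, 2, m, q}
Event 7 (remove 18): removed. Set: {1, 2, m, q}
Event 8 (remove q): removed. Set: {1, 2, m}

Final set: {1, 2, m} (size 3)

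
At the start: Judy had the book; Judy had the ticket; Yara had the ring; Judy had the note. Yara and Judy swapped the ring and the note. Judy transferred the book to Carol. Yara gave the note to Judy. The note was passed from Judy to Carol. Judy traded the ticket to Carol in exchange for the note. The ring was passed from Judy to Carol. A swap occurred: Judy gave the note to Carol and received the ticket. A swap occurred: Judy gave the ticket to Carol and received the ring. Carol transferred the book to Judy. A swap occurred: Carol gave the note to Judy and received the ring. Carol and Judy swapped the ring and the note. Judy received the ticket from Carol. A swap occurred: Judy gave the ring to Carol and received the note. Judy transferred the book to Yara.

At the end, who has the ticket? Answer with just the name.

Tracking all object holders:
Start: book:Judy, ticket:Judy, ring:Yara, note:Judy
Event 1 (swap ring<->note: now ring:Judy, note:Yara). State: book:Judy, ticket:Judy, ring:Judy, note:Yara
Event 2 (give book: Judy -> Carol). State: book:Carol, ticket:Judy, ring:Judy, note:Yara
Event 3 (give note: Yara -> Judy). State: book:Carol, ticket:Judy, ring:Judy, note:Judy
Event 4 (give note: Judy -> Carol). State: book:Carol, ticket:Judy, ring:Judy, note:Carol
Event 5 (swap ticket<->note: now ticket:Carol, note:Judy). State: book:Carol, ticket:Carol, ring:Judy, note:Judy
Event 6 (give ring: Judy -> Carol). State: book:Carol, ticket:Carol, ring:Carol, note:Judy
Event 7 (swap note<->ticket: now note:Carol, ticket:Judy). State: book:Carol, ticket:Judy, ring:Carol, note:Carol
Event 8 (swap ticket<->ring: now ticket:Carol, ring:Judy). State: book:Carol, ticket:Carol, ring:Judy, note:Carol
Event 9 (give book: Carol -> Judy). State: book:Judy, ticket:Carol, ring:Judy, note:Carol
Event 10 (swap note<->ring: now note:Judy, ring:Carol). State: book:Judy, ticket:Carol, ring:Carol, note:Judy
Event 11 (swap ring<->note: now ring:Judy, note:Carol). State: book:Judy, ticket:Carol, ring:Judy, note:Carol
Event 12 (give ticket: Carol -> Judy). State: book:Judy, ticket:Judy, ring:Judy, note:Carol
Event 13 (swap ring<->note: now ring:Carol, note:Judy). State: book:Judy, ticket:Judy, ring:Carol, note:Judy
Event 14 (give book: Judy -> Yara). State: book:Yara, ticket:Judy, ring:Carol, note:Judy

Final state: book:Yara, ticket:Judy, ring:Carol, note:Judy
The ticket is held by Judy.

Answer: Judy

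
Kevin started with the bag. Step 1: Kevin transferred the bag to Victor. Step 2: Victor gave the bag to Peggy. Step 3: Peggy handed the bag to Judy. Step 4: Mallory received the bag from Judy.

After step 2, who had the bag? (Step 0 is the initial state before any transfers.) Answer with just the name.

Answer: Peggy

Derivation:
Tracking the bag holder through step 2:
After step 0 (start): Kevin
After step 1: Victor
After step 2: Peggy

At step 2, the holder is Peggy.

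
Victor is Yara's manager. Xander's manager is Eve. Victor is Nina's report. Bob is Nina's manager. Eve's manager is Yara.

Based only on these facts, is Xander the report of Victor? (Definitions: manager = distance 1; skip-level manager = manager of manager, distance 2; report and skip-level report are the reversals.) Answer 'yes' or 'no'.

Reconstructing the manager chain from the given facts:
  Bob -> Nina -> Victor -> Yara -> Eve -> Xander
(each arrow means 'manager of the next')
Positions in the chain (0 = top):
  position of Bob: 0
  position of Nina: 1
  position of Victor: 2
  position of Yara: 3
  position of Eve: 4
  position of Xander: 5

Xander is at position 5, Victor is at position 2; signed distance (j - i) = -3.
'report' requires j - i = -1. Actual distance is -3, so the relation does NOT hold.

Answer: no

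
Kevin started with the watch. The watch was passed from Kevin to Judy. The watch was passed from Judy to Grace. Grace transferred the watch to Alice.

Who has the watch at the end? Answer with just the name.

Tracking the watch through each event:
Start: Kevin has the watch.
After event 1: Judy has the watch.
After event 2: Grace has the watch.
After event 3: Alice has the watch.

Answer: Alice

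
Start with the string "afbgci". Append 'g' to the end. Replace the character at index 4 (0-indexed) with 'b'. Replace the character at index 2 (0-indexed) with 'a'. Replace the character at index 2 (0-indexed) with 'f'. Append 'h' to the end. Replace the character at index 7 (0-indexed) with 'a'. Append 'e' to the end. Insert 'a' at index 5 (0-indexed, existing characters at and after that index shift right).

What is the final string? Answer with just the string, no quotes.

Answer: affgbaigae

Derivation:
Applying each edit step by step:
Start: "afbgci"
Op 1 (append 'g'): "afbgci" -> "afbgcig"
Op 2 (replace idx 4: 'c' -> 'b'): "afbgcig" -> "afbgbig"
Op 3 (replace idx 2: 'b' -> 'a'): "afbgbig" -> "afagbig"
Op 4 (replace idx 2: 'a' -> 'f'): "afagbig" -> "affgbig"
Op 5 (append 'h'): "affgbig" -> "affgbigh"
Op 6 (replace idx 7: 'h' -> 'a'): "affgbigh" -> "affgbiga"
Op 7 (append 'e'): "affgbiga" -> "affgbigae"
Op 8 (insert 'a' at idx 5): "affgbigae" -> "affgbaigae"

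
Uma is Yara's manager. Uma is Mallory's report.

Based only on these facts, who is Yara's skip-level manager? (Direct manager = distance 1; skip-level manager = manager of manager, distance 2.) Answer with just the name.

Answer: Mallory

Derivation:
Reconstructing the manager chain from the given facts:
  Mallory -> Uma -> Yara
(each arrow means 'manager of the next')
Positions in the chain (0 = top):
  position of Mallory: 0
  position of Uma: 1
  position of Yara: 2

Yara is at position 2; the skip-level manager is 2 steps up the chain, i.e. position 0: Mallory.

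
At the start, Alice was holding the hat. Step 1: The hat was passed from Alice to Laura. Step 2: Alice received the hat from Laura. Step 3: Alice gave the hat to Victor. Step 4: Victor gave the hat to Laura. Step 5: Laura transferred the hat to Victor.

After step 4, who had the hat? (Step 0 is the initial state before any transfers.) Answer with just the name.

Answer: Laura

Derivation:
Tracking the hat holder through step 4:
After step 0 (start): Alice
After step 1: Laura
After step 2: Alice
After step 3: Victor
After step 4: Laura

At step 4, the holder is Laura.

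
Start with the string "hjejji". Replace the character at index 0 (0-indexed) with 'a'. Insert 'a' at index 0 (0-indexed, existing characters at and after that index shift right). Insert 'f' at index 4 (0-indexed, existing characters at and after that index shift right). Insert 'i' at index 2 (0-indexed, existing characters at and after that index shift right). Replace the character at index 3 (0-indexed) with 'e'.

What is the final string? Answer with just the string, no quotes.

Applying each edit step by step:
Start: "hjejji"
Op 1 (replace idx 0: 'h' -> 'a'): "hjejji" -> "ajejji"
Op 2 (insert 'a' at idx 0): "ajejji" -> "aajejji"
Op 3 (insert 'f' at idx 4): "aajejji" -> "aajefjji"
Op 4 (insert 'i' at idx 2): "aajefjji" -> "aaijefjji"
Op 5 (replace idx 3: 'j' -> 'e'): "aaijefjji" -> "aaieefjji"

Answer: aaieefjji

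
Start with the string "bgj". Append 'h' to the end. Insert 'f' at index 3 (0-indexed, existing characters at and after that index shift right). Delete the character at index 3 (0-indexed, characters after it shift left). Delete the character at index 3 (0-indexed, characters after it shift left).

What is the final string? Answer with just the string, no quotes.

Answer: bgj

Derivation:
Applying each edit step by step:
Start: "bgj"
Op 1 (append 'h'): "bgj" -> "bgjh"
Op 2 (insert 'f' at idx 3): "bgjh" -> "bgjfh"
Op 3 (delete idx 3 = 'f'): "bgjfh" -> "bgjh"
Op 4 (delete idx 3 = 'h'): "bgjh" -> "bgj"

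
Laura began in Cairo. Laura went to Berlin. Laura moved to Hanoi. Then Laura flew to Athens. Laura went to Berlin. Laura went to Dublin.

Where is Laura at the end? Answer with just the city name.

Answer: Dublin

Derivation:
Tracking Laura's location:
Start: Laura is in Cairo.
After move 1: Cairo -> Berlin. Laura is in Berlin.
After move 2: Berlin -> Hanoi. Laura is in Hanoi.
After move 3: Hanoi -> Athens. Laura is in Athens.
After move 4: Athens -> Berlin. Laura is in Berlin.
After move 5: Berlin -> Dublin. Laura is in Dublin.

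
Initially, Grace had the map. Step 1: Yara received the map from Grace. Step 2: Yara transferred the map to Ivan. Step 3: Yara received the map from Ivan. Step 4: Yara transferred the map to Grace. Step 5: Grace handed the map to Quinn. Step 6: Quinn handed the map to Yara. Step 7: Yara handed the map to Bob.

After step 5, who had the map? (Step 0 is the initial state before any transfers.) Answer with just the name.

Tracking the map holder through step 5:
After step 0 (start): Grace
After step 1: Yara
After step 2: Ivan
After step 3: Yara
After step 4: Grace
After step 5: Quinn

At step 5, the holder is Quinn.

Answer: Quinn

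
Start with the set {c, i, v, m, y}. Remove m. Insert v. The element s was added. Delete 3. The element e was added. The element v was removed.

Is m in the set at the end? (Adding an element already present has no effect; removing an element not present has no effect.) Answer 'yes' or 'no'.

Answer: no

Derivation:
Tracking the set through each operation:
Start: {c, i, m, v, y}
Event 1 (remove m): removed. Set: {c, i, v, y}
Event 2 (add v): already present, no change. Set: {c, i, v, y}
Event 3 (add s): added. Set: {c, i, s, v, y}
Event 4 (remove 3): not present, no change. Set: {c, i, s, v, y}
Event 5 (add e): added. Set: {c, e, i, s, v, y}
Event 6 (remove v): removed. Set: {c, e, i, s, y}

Final set: {c, e, i, s, y} (size 5)
m is NOT in the final set.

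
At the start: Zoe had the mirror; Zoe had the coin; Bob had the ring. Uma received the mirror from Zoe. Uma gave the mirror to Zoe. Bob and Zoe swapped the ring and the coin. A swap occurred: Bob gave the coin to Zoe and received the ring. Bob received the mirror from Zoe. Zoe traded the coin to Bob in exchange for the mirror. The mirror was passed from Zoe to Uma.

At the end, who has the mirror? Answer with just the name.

Answer: Uma

Derivation:
Tracking all object holders:
Start: mirror:Zoe, coin:Zoe, ring:Bob
Event 1 (give mirror: Zoe -> Uma). State: mirror:Uma, coin:Zoe, ring:Bob
Event 2 (give mirror: Uma -> Zoe). State: mirror:Zoe, coin:Zoe, ring:Bob
Event 3 (swap ring<->coin: now ring:Zoe, coin:Bob). State: mirror:Zoe, coin:Bob, ring:Zoe
Event 4 (swap coin<->ring: now coin:Zoe, ring:Bob). State: mirror:Zoe, coin:Zoe, ring:Bob
Event 5 (give mirror: Zoe -> Bob). State: mirror:Bob, coin:Zoe, ring:Bob
Event 6 (swap coin<->mirror: now coin:Bob, mirror:Zoe). State: mirror:Zoe, coin:Bob, ring:Bob
Event 7 (give mirror: Zoe -> Uma). State: mirror:Uma, coin:Bob, ring:Bob

Final state: mirror:Uma, coin:Bob, ring:Bob
The mirror is held by Uma.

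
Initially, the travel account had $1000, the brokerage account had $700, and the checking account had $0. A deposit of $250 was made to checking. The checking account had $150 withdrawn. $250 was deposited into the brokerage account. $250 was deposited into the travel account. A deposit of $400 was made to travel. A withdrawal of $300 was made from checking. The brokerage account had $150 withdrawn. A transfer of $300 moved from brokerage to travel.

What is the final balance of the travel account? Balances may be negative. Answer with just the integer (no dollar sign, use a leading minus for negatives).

Answer: 1950

Derivation:
Tracking account balances step by step:
Start: travel=1000, brokerage=700, checking=0
Event 1 (deposit 250 to checking): checking: 0 + 250 = 250. Balances: travel=1000, brokerage=700, checking=250
Event 2 (withdraw 150 from checking): checking: 250 - 150 = 100. Balances: travel=1000, brokerage=700, checking=100
Event 3 (deposit 250 to brokerage): brokerage: 700 + 250 = 950. Balances: travel=1000, brokerage=950, checking=100
Event 4 (deposit 250 to travel): travel: 1000 + 250 = 1250. Balances: travel=1250, brokerage=950, checking=100
Event 5 (deposit 400 to travel): travel: 1250 + 400 = 1650. Balances: travel=1650, brokerage=950, checking=100
Event 6 (withdraw 300 from checking): checking: 100 - 300 = -200. Balances: travel=1650, brokerage=950, checking=-200
Event 7 (withdraw 150 from brokerage): brokerage: 950 - 150 = 800. Balances: travel=1650, brokerage=800, checking=-200
Event 8 (transfer 300 brokerage -> travel): brokerage: 800 - 300 = 500, travel: 1650 + 300 = 1950. Balances: travel=1950, brokerage=500, checking=-200

Final balance of travel: 1950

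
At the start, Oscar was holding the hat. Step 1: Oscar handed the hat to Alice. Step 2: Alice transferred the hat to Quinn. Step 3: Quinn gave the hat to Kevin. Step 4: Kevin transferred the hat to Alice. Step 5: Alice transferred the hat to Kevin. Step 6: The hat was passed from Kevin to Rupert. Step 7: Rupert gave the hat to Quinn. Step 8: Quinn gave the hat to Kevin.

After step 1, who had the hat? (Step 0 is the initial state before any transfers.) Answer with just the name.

Answer: Alice

Derivation:
Tracking the hat holder through step 1:
After step 0 (start): Oscar
After step 1: Alice

At step 1, the holder is Alice.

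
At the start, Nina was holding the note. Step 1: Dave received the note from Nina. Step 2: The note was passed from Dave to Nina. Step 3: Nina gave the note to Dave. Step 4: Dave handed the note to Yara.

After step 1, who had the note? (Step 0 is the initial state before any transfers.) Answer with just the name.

Answer: Dave

Derivation:
Tracking the note holder through step 1:
After step 0 (start): Nina
After step 1: Dave

At step 1, the holder is Dave.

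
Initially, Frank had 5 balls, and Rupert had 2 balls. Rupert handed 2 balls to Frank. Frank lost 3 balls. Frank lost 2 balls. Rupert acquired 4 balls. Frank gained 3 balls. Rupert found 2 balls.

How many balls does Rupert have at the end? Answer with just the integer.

Tracking counts step by step:
Start: Frank=5, Rupert=2
Event 1 (Rupert -> Frank, 2): Rupert: 2 -> 0, Frank: 5 -> 7. State: Frank=7, Rupert=0
Event 2 (Frank -3): Frank: 7 -> 4. State: Frank=4, Rupert=0
Event 3 (Frank -2): Frank: 4 -> 2. State: Frank=2, Rupert=0
Event 4 (Rupert +4): Rupert: 0 -> 4. State: Frank=2, Rupert=4
Event 5 (Frank +3): Frank: 2 -> 5. State: Frank=5, Rupert=4
Event 6 (Rupert +2): Rupert: 4 -> 6. State: Frank=5, Rupert=6

Rupert's final count: 6

Answer: 6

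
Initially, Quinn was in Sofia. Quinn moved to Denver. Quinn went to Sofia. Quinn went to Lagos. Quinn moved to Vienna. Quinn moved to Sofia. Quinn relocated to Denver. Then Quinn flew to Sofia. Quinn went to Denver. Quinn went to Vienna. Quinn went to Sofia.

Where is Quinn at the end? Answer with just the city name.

Answer: Sofia

Derivation:
Tracking Quinn's location:
Start: Quinn is in Sofia.
After move 1: Sofia -> Denver. Quinn is in Denver.
After move 2: Denver -> Sofia. Quinn is in Sofia.
After move 3: Sofia -> Lagos. Quinn is in Lagos.
After move 4: Lagos -> Vienna. Quinn is in Vienna.
After move 5: Vienna -> Sofia. Quinn is in Sofia.
After move 6: Sofia -> Denver. Quinn is in Denver.
After move 7: Denver -> Sofia. Quinn is in Sofia.
After move 8: Sofia -> Denver. Quinn is in Denver.
After move 9: Denver -> Vienna. Quinn is in Vienna.
After move 10: Vienna -> Sofia. Quinn is in Sofia.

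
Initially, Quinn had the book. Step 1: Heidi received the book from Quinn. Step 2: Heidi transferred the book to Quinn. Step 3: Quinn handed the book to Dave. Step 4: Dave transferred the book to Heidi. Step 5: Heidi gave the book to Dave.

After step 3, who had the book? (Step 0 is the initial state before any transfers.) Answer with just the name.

Tracking the book holder through step 3:
After step 0 (start): Quinn
After step 1: Heidi
After step 2: Quinn
After step 3: Dave

At step 3, the holder is Dave.

Answer: Dave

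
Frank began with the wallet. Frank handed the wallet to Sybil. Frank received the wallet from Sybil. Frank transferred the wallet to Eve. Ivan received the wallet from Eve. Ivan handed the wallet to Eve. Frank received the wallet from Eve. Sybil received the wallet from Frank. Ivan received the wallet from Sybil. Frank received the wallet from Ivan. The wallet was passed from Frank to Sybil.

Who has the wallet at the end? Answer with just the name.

Answer: Sybil

Derivation:
Tracking the wallet through each event:
Start: Frank has the wallet.
After event 1: Sybil has the wallet.
After event 2: Frank has the wallet.
After event 3: Eve has the wallet.
After event 4: Ivan has the wallet.
After event 5: Eve has the wallet.
After event 6: Frank has the wallet.
After event 7: Sybil has the wallet.
After event 8: Ivan has the wallet.
After event 9: Frank has the wallet.
After event 10: Sybil has the wallet.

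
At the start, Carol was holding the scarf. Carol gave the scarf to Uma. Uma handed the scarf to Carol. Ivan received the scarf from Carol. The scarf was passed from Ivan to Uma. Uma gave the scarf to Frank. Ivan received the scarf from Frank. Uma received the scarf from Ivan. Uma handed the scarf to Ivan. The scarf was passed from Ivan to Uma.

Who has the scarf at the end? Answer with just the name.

Answer: Uma

Derivation:
Tracking the scarf through each event:
Start: Carol has the scarf.
After event 1: Uma has the scarf.
After event 2: Carol has the scarf.
After event 3: Ivan has the scarf.
After event 4: Uma has the scarf.
After event 5: Frank has the scarf.
After event 6: Ivan has the scarf.
After event 7: Uma has the scarf.
After event 8: Ivan has the scarf.
After event 9: Uma has the scarf.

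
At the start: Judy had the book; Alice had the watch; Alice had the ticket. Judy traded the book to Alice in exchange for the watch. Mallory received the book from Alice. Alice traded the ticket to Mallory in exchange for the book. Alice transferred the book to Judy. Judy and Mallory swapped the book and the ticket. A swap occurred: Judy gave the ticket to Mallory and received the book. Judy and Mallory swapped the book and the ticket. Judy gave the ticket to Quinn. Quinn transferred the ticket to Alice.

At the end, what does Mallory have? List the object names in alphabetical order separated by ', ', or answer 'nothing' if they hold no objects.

Answer: book

Derivation:
Tracking all object holders:
Start: book:Judy, watch:Alice, ticket:Alice
Event 1 (swap book<->watch: now book:Alice, watch:Judy). State: book:Alice, watch:Judy, ticket:Alice
Event 2 (give book: Alice -> Mallory). State: book:Mallory, watch:Judy, ticket:Alice
Event 3 (swap ticket<->book: now ticket:Mallory, book:Alice). State: book:Alice, watch:Judy, ticket:Mallory
Event 4 (give book: Alice -> Judy). State: book:Judy, watch:Judy, ticket:Mallory
Event 5 (swap book<->ticket: now book:Mallory, ticket:Judy). State: book:Mallory, watch:Judy, ticket:Judy
Event 6 (swap ticket<->book: now ticket:Mallory, book:Judy). State: book:Judy, watch:Judy, ticket:Mallory
Event 7 (swap book<->ticket: now book:Mallory, ticket:Judy). State: book:Mallory, watch:Judy, ticket:Judy
Event 8 (give ticket: Judy -> Quinn). State: book:Mallory, watch:Judy, ticket:Quinn
Event 9 (give ticket: Quinn -> Alice). State: book:Mallory, watch:Judy, ticket:Alice

Final state: book:Mallory, watch:Judy, ticket:Alice
Mallory holds: book.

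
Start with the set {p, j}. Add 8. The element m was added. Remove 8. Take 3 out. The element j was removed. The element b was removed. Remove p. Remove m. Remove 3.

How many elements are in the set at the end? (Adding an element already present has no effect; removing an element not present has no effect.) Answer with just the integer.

Tracking the set through each operation:
Start: {j, p}
Event 1 (add 8): added. Set: {8, j, p}
Event 2 (add m): added. Set: {8, j, m, p}
Event 3 (remove 8): removed. Set: {j, m, p}
Event 4 (remove 3): not present, no change. Set: {j, m, p}
Event 5 (remove j): removed. Set: {m, p}
Event 6 (remove b): not present, no change. Set: {m, p}
Event 7 (remove p): removed. Set: {m}
Event 8 (remove m): removed. Set: {}
Event 9 (remove 3): not present, no change. Set: {}

Final set: {} (size 0)

Answer: 0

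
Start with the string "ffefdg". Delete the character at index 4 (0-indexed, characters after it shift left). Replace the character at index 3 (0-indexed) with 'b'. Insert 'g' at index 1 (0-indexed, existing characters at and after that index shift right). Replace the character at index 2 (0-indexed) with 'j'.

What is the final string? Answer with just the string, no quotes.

Answer: fgjebg

Derivation:
Applying each edit step by step:
Start: "ffefdg"
Op 1 (delete idx 4 = 'd'): "ffefdg" -> "ffefg"
Op 2 (replace idx 3: 'f' -> 'b'): "ffefg" -> "ffebg"
Op 3 (insert 'g' at idx 1): "ffebg" -> "fgfebg"
Op 4 (replace idx 2: 'f' -> 'j'): "fgfebg" -> "fgjebg"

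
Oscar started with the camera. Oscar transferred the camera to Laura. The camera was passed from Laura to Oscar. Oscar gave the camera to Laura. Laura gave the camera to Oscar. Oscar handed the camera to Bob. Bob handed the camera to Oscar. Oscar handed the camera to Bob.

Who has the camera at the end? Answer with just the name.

Answer: Bob

Derivation:
Tracking the camera through each event:
Start: Oscar has the camera.
After event 1: Laura has the camera.
After event 2: Oscar has the camera.
After event 3: Laura has the camera.
After event 4: Oscar has the camera.
After event 5: Bob has the camera.
After event 6: Oscar has the camera.
After event 7: Bob has the camera.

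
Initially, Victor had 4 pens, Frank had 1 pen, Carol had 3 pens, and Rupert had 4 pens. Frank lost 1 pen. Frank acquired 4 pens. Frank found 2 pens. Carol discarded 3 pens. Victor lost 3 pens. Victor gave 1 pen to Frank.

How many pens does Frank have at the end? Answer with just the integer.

Answer: 7

Derivation:
Tracking counts step by step:
Start: Victor=4, Frank=1, Carol=3, Rupert=4
Event 1 (Frank -1): Frank: 1 -> 0. State: Victor=4, Frank=0, Carol=3, Rupert=4
Event 2 (Frank +4): Frank: 0 -> 4. State: Victor=4, Frank=4, Carol=3, Rupert=4
Event 3 (Frank +2): Frank: 4 -> 6. State: Victor=4, Frank=6, Carol=3, Rupert=4
Event 4 (Carol -3): Carol: 3 -> 0. State: Victor=4, Frank=6, Carol=0, Rupert=4
Event 5 (Victor -3): Victor: 4 -> 1. State: Victor=1, Frank=6, Carol=0, Rupert=4
Event 6 (Victor -> Frank, 1): Victor: 1 -> 0, Frank: 6 -> 7. State: Victor=0, Frank=7, Carol=0, Rupert=4

Frank's final count: 7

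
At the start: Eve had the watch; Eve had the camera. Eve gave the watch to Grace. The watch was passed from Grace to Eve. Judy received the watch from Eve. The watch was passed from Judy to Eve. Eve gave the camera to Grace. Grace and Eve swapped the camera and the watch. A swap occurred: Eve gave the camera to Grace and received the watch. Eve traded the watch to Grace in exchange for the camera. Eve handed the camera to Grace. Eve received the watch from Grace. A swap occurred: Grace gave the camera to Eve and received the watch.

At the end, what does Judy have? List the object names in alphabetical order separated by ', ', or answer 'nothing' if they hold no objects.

Tracking all object holders:
Start: watch:Eve, camera:Eve
Event 1 (give watch: Eve -> Grace). State: watch:Grace, camera:Eve
Event 2 (give watch: Grace -> Eve). State: watch:Eve, camera:Eve
Event 3 (give watch: Eve -> Judy). State: watch:Judy, camera:Eve
Event 4 (give watch: Judy -> Eve). State: watch:Eve, camera:Eve
Event 5 (give camera: Eve -> Grace). State: watch:Eve, camera:Grace
Event 6 (swap camera<->watch: now camera:Eve, watch:Grace). State: watch:Grace, camera:Eve
Event 7 (swap camera<->watch: now camera:Grace, watch:Eve). State: watch:Eve, camera:Grace
Event 8 (swap watch<->camera: now watch:Grace, camera:Eve). State: watch:Grace, camera:Eve
Event 9 (give camera: Eve -> Grace). State: watch:Grace, camera:Grace
Event 10 (give watch: Grace -> Eve). State: watch:Eve, camera:Grace
Event 11 (swap camera<->watch: now camera:Eve, watch:Grace). State: watch:Grace, camera:Eve

Final state: watch:Grace, camera:Eve
Judy holds: (nothing).

Answer: nothing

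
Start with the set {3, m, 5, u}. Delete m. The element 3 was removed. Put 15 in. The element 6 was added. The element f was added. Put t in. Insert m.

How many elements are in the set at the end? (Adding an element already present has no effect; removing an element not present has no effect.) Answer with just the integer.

Answer: 7

Derivation:
Tracking the set through each operation:
Start: {3, 5, m, u}
Event 1 (remove m): removed. Set: {3, 5, u}
Event 2 (remove 3): removed. Set: {5, u}
Event 3 (add 15): added. Set: {15, 5, u}
Event 4 (add 6): added. Set: {15, 5, 6, u}
Event 5 (add f): added. Set: {15, 5, 6, f, u}
Event 6 (add t): added. Set: {15, 5, 6, f, t, u}
Event 7 (add m): added. Set: {15, 5, 6, f, m, t, u}

Final set: {15, 5, 6, f, m, t, u} (size 7)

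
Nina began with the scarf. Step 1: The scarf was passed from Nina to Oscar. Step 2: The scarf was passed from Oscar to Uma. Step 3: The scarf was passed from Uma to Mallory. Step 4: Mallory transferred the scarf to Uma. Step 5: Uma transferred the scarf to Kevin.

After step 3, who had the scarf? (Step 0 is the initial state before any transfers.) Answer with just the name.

Tracking the scarf holder through step 3:
After step 0 (start): Nina
After step 1: Oscar
After step 2: Uma
After step 3: Mallory

At step 3, the holder is Mallory.

Answer: Mallory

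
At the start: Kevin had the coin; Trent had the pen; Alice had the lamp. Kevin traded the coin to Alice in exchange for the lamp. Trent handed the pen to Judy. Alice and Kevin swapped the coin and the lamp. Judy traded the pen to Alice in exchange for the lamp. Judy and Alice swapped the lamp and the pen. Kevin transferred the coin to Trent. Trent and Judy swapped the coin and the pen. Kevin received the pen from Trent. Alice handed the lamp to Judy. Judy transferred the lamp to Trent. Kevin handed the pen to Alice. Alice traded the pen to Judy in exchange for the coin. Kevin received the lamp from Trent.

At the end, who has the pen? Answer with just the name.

Answer: Judy

Derivation:
Tracking all object holders:
Start: coin:Kevin, pen:Trent, lamp:Alice
Event 1 (swap coin<->lamp: now coin:Alice, lamp:Kevin). State: coin:Alice, pen:Trent, lamp:Kevin
Event 2 (give pen: Trent -> Judy). State: coin:Alice, pen:Judy, lamp:Kevin
Event 3 (swap coin<->lamp: now coin:Kevin, lamp:Alice). State: coin:Kevin, pen:Judy, lamp:Alice
Event 4 (swap pen<->lamp: now pen:Alice, lamp:Judy). State: coin:Kevin, pen:Alice, lamp:Judy
Event 5 (swap lamp<->pen: now lamp:Alice, pen:Judy). State: coin:Kevin, pen:Judy, lamp:Alice
Event 6 (give coin: Kevin -> Trent). State: coin:Trent, pen:Judy, lamp:Alice
Event 7 (swap coin<->pen: now coin:Judy, pen:Trent). State: coin:Judy, pen:Trent, lamp:Alice
Event 8 (give pen: Trent -> Kevin). State: coin:Judy, pen:Kevin, lamp:Alice
Event 9 (give lamp: Alice -> Judy). State: coin:Judy, pen:Kevin, lamp:Judy
Event 10 (give lamp: Judy -> Trent). State: coin:Judy, pen:Kevin, lamp:Trent
Event 11 (give pen: Kevin -> Alice). State: coin:Judy, pen:Alice, lamp:Trent
Event 12 (swap pen<->coin: now pen:Judy, coin:Alice). State: coin:Alice, pen:Judy, lamp:Trent
Event 13 (give lamp: Trent -> Kevin). State: coin:Alice, pen:Judy, lamp:Kevin

Final state: coin:Alice, pen:Judy, lamp:Kevin
The pen is held by Judy.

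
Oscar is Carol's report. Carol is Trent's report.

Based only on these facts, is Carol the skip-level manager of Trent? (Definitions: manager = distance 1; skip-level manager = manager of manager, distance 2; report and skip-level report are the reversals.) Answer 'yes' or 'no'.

Answer: no

Derivation:
Reconstructing the manager chain from the given facts:
  Trent -> Carol -> Oscar
(each arrow means 'manager of the next')
Positions in the chain (0 = top):
  position of Trent: 0
  position of Carol: 1
  position of Oscar: 2

Carol is at position 1, Trent is at position 0; signed distance (j - i) = -1.
'skip-level manager' requires j - i = 2. Actual distance is -1, so the relation does NOT hold.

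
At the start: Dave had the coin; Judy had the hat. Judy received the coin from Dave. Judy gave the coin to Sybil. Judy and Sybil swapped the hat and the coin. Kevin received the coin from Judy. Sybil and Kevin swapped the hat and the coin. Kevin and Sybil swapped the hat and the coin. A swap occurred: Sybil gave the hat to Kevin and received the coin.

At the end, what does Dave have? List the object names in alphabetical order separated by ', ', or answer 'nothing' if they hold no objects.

Tracking all object holders:
Start: coin:Dave, hat:Judy
Event 1 (give coin: Dave -> Judy). State: coin:Judy, hat:Judy
Event 2 (give coin: Judy -> Sybil). State: coin:Sybil, hat:Judy
Event 3 (swap hat<->coin: now hat:Sybil, coin:Judy). State: coin:Judy, hat:Sybil
Event 4 (give coin: Judy -> Kevin). State: coin:Kevin, hat:Sybil
Event 5 (swap hat<->coin: now hat:Kevin, coin:Sybil). State: coin:Sybil, hat:Kevin
Event 6 (swap hat<->coin: now hat:Sybil, coin:Kevin). State: coin:Kevin, hat:Sybil
Event 7 (swap hat<->coin: now hat:Kevin, coin:Sybil). State: coin:Sybil, hat:Kevin

Final state: coin:Sybil, hat:Kevin
Dave holds: (nothing).

Answer: nothing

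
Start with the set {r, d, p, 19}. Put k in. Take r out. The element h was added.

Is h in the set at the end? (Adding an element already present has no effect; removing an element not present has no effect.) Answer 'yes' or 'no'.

Answer: yes

Derivation:
Tracking the set through each operation:
Start: {19, d, p, r}
Event 1 (add k): added. Set: {19, d, k, p, r}
Event 2 (remove r): removed. Set: {19, d, k, p}
Event 3 (add h): added. Set: {19, d, h, k, p}

Final set: {19, d, h, k, p} (size 5)
h is in the final set.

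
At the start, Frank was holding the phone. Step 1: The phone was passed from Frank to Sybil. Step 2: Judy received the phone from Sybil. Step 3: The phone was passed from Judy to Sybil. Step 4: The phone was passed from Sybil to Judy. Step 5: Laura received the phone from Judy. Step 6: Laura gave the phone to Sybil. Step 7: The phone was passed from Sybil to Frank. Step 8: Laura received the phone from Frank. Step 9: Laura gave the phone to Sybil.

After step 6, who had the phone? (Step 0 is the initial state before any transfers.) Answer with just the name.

Tracking the phone holder through step 6:
After step 0 (start): Frank
After step 1: Sybil
After step 2: Judy
After step 3: Sybil
After step 4: Judy
After step 5: Laura
After step 6: Sybil

At step 6, the holder is Sybil.

Answer: Sybil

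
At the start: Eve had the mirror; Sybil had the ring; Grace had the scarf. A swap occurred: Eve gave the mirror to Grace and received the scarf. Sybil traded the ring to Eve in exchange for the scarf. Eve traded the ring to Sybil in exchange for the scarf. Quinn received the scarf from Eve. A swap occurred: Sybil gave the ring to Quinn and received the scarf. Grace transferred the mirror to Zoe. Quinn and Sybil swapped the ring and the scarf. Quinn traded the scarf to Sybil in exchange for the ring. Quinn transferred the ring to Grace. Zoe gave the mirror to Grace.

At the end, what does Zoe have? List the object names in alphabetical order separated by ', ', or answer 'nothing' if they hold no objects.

Answer: nothing

Derivation:
Tracking all object holders:
Start: mirror:Eve, ring:Sybil, scarf:Grace
Event 1 (swap mirror<->scarf: now mirror:Grace, scarf:Eve). State: mirror:Grace, ring:Sybil, scarf:Eve
Event 2 (swap ring<->scarf: now ring:Eve, scarf:Sybil). State: mirror:Grace, ring:Eve, scarf:Sybil
Event 3 (swap ring<->scarf: now ring:Sybil, scarf:Eve). State: mirror:Grace, ring:Sybil, scarf:Eve
Event 4 (give scarf: Eve -> Quinn). State: mirror:Grace, ring:Sybil, scarf:Quinn
Event 5 (swap ring<->scarf: now ring:Quinn, scarf:Sybil). State: mirror:Grace, ring:Quinn, scarf:Sybil
Event 6 (give mirror: Grace -> Zoe). State: mirror:Zoe, ring:Quinn, scarf:Sybil
Event 7 (swap ring<->scarf: now ring:Sybil, scarf:Quinn). State: mirror:Zoe, ring:Sybil, scarf:Quinn
Event 8 (swap scarf<->ring: now scarf:Sybil, ring:Quinn). State: mirror:Zoe, ring:Quinn, scarf:Sybil
Event 9 (give ring: Quinn -> Grace). State: mirror:Zoe, ring:Grace, scarf:Sybil
Event 10 (give mirror: Zoe -> Grace). State: mirror:Grace, ring:Grace, scarf:Sybil

Final state: mirror:Grace, ring:Grace, scarf:Sybil
Zoe holds: (nothing).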